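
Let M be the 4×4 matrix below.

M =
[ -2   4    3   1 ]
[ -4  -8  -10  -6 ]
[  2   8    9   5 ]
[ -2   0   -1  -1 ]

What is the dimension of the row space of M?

2

Row reduce to echelon form.
R2 ← R2 − (2)·R1: [0, -16, -16, -8]
R3 ← R3 + R1: [0, 12, 12, 6]
R4 ← R4 − R1: [0, -4, -4, -2]
R3 ← R3 + (3/4)·R2: [0, 0, 0, 0]
R4 ← R4 − (1/4)·R2: [0, 0, 0, 0]
Echelon form has 2 nonzero rows, so rank(M) = 2.
The row space has dimension equal to the rank: 2.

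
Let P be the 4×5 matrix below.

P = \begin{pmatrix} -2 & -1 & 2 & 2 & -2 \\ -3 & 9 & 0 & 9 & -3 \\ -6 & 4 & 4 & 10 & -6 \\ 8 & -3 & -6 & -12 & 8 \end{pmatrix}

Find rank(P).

Row reduce to echelon form.
R2 ← R2 − (3/2)·R1: [0, 21/2, -3, 6, 0]
R3 ← R3 − (3)·R1: [0, 7, -2, 4, 0]
R4 ← R4 + (4)·R1: [0, -7, 2, -4, 0]
R3 ← R3 − (2/3)·R2: [0, 0, 0, 0, 0]
R4 ← R4 + (2/3)·R2: [0, 0, 0, 0, 0]
Echelon form has 2 nonzero rows, so rank(P) = 2.

2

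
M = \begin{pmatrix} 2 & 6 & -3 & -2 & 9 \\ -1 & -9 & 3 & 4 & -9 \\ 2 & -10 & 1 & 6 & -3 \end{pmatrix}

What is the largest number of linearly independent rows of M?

Row reduce to echelon form.
R2 ← R2 + (1/2)·R1: [0, -6, 3/2, 3, -9/2]
R3 ← R3 − R1: [0, -16, 4, 8, -12]
R3 ← R3 − (8/3)·R2: [0, 0, 0, 0, 0]
Echelon form has 2 nonzero rows, so rank(M) = 2.
The rank gives the maximum number of linearly independent rows: 2.

2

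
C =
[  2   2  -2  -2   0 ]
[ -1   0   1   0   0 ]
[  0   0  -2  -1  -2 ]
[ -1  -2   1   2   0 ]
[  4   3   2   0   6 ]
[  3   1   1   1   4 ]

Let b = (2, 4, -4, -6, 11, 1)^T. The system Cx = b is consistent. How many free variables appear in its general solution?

2

Row reduce the augmented matrix [C | b].
R2 ← R2 + (1/2)·R1: [0, 1, 0, -1, 0, 5]
R4 ← R4 + (1/2)·R1: [0, -1, 0, 1, 0, -5]
R5 ← R5 − (2)·R1: [0, -1, 6, 4, 6, 7]
R6 ← R6 − (3/2)·R1: [0, -2, 4, 4, 4, -2]
R4 ← R4 + R2: [0, 0, 0, 0, 0, 0]
R5 ← R5 + R2: [0, 0, 6, 3, 6, 12]
R6 ← R6 + (2)·R2: [0, 0, 4, 2, 4, 8]
R5 ← R5 + (3)·R3: [0, 0, 0, 0, 0, 0]
R6 ← R6 + (2)·R3: [0, 0, 0, 0, 0, 0]
The echelon form has 3 nonzero rows, and every pivot lies in the first 5 columns, so rank(C) = rank([C|b]) = 3.
The system is consistent.
Free variables = (unknowns) − (rank) = 5 − 3 = 2.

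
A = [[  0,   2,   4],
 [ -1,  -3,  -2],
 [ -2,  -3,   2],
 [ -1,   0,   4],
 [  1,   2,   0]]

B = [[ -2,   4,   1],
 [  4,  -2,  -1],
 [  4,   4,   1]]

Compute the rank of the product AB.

2

First compute AB:
[[ 24,  12,   2],
 [-18,  -6,   0],
 [  0,   6,   3],
 [ 18,  12,   3],
 [  6,   0,  -1]]
Now row reduce the product.
R2 ← R2 + (3/4)·R1: [0, 3, 3/2]
R4 ← R4 − (3/4)·R1: [0, 3, 3/2]
R5 ← R5 − (1/4)·R1: [0, -3, -3/2]
R3 ← R3 − (2)·R2: [0, 0, 0]
R4 ← R4 − R2: [0, 0, 0]
R5 ← R5 + R2: [0, 0, 0]
2 nonzero rows, so rank(AB) = 2.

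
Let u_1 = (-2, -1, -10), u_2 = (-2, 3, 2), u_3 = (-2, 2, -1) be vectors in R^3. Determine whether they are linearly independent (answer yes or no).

no

Form the matrix with these vectors as rows and row reduce.
R2 ← R2 − R1: [0, 4, 12]
R3 ← R3 − R1: [0, 3, 9]
R3 ← R3 − (3/4)·R2: [0, 0, 0]
2 nonzero rows, so the 3 vectors span a space of dimension 2.
Since 2 < 3, the vectors are linearly dependent.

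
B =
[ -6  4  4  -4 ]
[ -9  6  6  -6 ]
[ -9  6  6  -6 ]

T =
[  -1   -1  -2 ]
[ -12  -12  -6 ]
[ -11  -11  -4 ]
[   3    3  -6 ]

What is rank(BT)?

First compute BT:
[[-98, -98,  -4],
 [-147, -147,  -6],
 [-147, -147,  -6]]
Now row reduce the product.
R2 ← R2 − (3/2)·R1: [0, 0, 0]
R3 ← R3 − (3/2)·R1: [0, 0, 0]
1 nonzero row, so rank(BT) = 1.

1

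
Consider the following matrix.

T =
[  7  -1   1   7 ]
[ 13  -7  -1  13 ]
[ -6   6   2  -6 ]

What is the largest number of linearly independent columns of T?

Row reduce to echelon form.
R2 ← R2 − (13/7)·R1: [0, -36/7, -20/7, 0]
R3 ← R3 + (6/7)·R1: [0, 36/7, 20/7, 0]
R3 ← R3 + R2: [0, 0, 0, 0]
Echelon form has 2 nonzero rows, so rank(T) = 2.
The rank gives the maximum number of linearly independent columns: 2.

2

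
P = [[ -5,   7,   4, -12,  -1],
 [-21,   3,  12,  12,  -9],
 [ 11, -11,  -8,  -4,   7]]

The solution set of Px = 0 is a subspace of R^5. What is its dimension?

2

Row reduce to echelon form.
R2 ← R2 − (21/5)·R1: [0, -132/5, -24/5, 312/5, -24/5]
R3 ← R3 + (11/5)·R1: [0, 22/5, 4/5, -152/5, 24/5]
R3 ← R3 + (1/6)·R2: [0, 0, 0, -20, 4]
3 nonzero rows, so rank(P) = 3.
P has 5 columns; by rank–nullity, nullity = 5 − 3 = 2.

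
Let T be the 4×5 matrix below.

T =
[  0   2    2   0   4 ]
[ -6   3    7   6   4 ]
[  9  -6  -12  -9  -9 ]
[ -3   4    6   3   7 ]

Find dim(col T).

2

Row reduce to echelon form.
Swap R1 ↔ R2
R3 ← R3 + (3/2)·R1: [0, -3/2, -3/2, 0, -3]
R4 ← R4 − (1/2)·R1: [0, 5/2, 5/2, 0, 5]
R3 ← R3 + (3/4)·R2: [0, 0, 0, 0, 0]
R4 ← R4 − (5/4)·R2: [0, 0, 0, 0, 0]
Echelon form has 2 nonzero rows, so rank(T) = 2.
The column space has dimension equal to the rank: 2.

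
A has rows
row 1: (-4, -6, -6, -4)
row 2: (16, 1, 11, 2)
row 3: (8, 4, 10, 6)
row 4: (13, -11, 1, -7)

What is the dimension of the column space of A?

Row reduce to echelon form.
R2 ← R2 + (4)·R1: [0, -23, -13, -14]
R3 ← R3 + (2)·R1: [0, -8, -2, -2]
R4 ← R4 + (13/4)·R1: [0, -61/2, -37/2, -20]
R3 ← R3 − (8/23)·R2: [0, 0, 58/23, 66/23]
R4 ← R4 − (61/46)·R2: [0, 0, -29/23, -33/23]
R4 ← R4 + (1/2)·R3: [0, 0, 0, 0]
Echelon form has 3 nonzero rows, so rank(A) = 3.
The column space has dimension equal to the rank: 3.

3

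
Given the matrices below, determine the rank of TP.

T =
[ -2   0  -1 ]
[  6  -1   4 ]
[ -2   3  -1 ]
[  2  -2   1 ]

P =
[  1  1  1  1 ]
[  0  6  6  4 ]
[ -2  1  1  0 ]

First compute TP:
[[  0,  -3,  -3,  -2],
 [ -2,   4,   4,   2],
 [  0,  15,  15,  10],
 [  0,  -9,  -9,  -6]]
Now row reduce the product.
Swap R1 ↔ R2
R3 ← R3 + (5)·R2: [0, 0, 0, 0]
R4 ← R4 − (3)·R2: [0, 0, 0, 0]
2 nonzero rows, so rank(TP) = 2.

2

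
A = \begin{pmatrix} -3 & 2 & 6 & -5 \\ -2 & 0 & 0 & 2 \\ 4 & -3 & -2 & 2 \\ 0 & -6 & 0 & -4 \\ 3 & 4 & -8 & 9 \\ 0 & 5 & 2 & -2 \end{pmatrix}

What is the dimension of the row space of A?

4

Row reduce to echelon form.
R2 ← R2 − (2/3)·R1: [0, -4/3, -4, 16/3]
R3 ← R3 + (4/3)·R1: [0, -1/3, 6, -14/3]
R5 ← R5 + R1: [0, 6, -2, 4]
R3 ← R3 − (1/4)·R2: [0, 0, 7, -6]
R4 ← R4 − (9/2)·R2: [0, 0, 18, -28]
R5 ← R5 + (9/2)·R2: [0, 0, -20, 28]
R6 ← R6 + (15/4)·R2: [0, 0, -13, 18]
R4 ← R4 − (18/7)·R3: [0, 0, 0, -88/7]
R5 ← R5 + (20/7)·R3: [0, 0, 0, 76/7]
R6 ← R6 + (13/7)·R3: [0, 0, 0, 48/7]
R5 ← R5 + (19/22)·R4: [0, 0, 0, 0]
R6 ← R6 + (6/11)·R4: [0, 0, 0, 0]
Echelon form has 4 nonzero rows, so rank(A) = 4.
The row space has dimension equal to the rank: 4.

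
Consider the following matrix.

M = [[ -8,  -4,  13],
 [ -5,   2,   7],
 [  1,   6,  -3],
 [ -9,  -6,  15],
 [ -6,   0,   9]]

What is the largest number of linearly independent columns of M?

2

Row reduce to echelon form.
R2 ← R2 − (5/8)·R1: [0, 9/2, -9/8]
R3 ← R3 + (1/8)·R1: [0, 11/2, -11/8]
R4 ← R4 − (9/8)·R1: [0, -3/2, 3/8]
R5 ← R5 − (3/4)·R1: [0, 3, -3/4]
R3 ← R3 − (11/9)·R2: [0, 0, 0]
R4 ← R4 + (1/3)·R2: [0, 0, 0]
R5 ← R5 − (2/3)·R2: [0, 0, 0]
Echelon form has 2 nonzero rows, so rank(M) = 2.
The rank gives the maximum number of linearly independent columns: 2.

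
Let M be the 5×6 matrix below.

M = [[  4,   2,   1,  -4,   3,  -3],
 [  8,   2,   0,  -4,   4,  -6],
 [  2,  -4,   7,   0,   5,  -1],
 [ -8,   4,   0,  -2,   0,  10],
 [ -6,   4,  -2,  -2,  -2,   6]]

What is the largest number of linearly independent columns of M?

Row reduce to echelon form.
R2 ← R2 − (2)·R1: [0, -2, -2, 4, -2, 0]
R3 ← R3 − (1/2)·R1: [0, -5, 13/2, 2, 7/2, 1/2]
R4 ← R4 + (2)·R1: [0, 8, 2, -10, 6, 4]
R5 ← R5 + (3/2)·R1: [0, 7, -1/2, -8, 5/2, 3/2]
R3 ← R3 − (5/2)·R2: [0, 0, 23/2, -8, 17/2, 1/2]
R4 ← R4 + (4)·R2: [0, 0, -6, 6, -2, 4]
R5 ← R5 + (7/2)·R2: [0, 0, -15/2, 6, -9/2, 3/2]
R4 ← R4 + (12/23)·R3: [0, 0, 0, 42/23, 56/23, 98/23]
R5 ← R5 + (15/23)·R3: [0, 0, 0, 18/23, 24/23, 42/23]
R5 ← R5 − (3/7)·R4: [0, 0, 0, 0, 0, 0]
Echelon form has 4 nonzero rows, so rank(M) = 4.
The rank gives the maximum number of linearly independent columns: 4.

4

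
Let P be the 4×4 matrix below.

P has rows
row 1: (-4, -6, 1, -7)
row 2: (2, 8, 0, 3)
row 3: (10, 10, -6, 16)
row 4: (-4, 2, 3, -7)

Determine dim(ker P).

1

Row reduce to echelon form.
R2 ← R2 + (1/2)·R1: [0, 5, 1/2, -1/2]
R3 ← R3 + (5/2)·R1: [0, -5, -7/2, -3/2]
R4 ← R4 − R1: [0, 8, 2, 0]
R3 ← R3 + R2: [0, 0, -3, -2]
R4 ← R4 − (8/5)·R2: [0, 0, 6/5, 4/5]
R4 ← R4 + (2/5)·R3: [0, 0, 0, 0]
3 nonzero rows, so rank(P) = 3.
P has 4 columns; by rank–nullity, nullity = 4 − 3 = 1.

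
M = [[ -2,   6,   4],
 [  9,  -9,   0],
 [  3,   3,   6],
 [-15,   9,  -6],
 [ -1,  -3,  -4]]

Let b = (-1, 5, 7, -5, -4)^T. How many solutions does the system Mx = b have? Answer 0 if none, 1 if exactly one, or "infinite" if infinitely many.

0

Row reduce the augmented matrix [M | b].
R2 ← R2 + (9/2)·R1: [0, 18, 18, 1/2]
R3 ← R3 + (3/2)·R1: [0, 12, 12, 11/2]
R4 ← R4 − (15/2)·R1: [0, -36, -36, 5/2]
R5 ← R5 − (1/2)·R1: [0, -6, -6, -7/2]
R3 ← R3 − (2/3)·R2: [0, 0, 0, 31/6]
R4 ← R4 + (2)·R2: [0, 0, 0, 7/2]
R5 ← R5 + (1/3)·R2: [0, 0, 0, -10/3]
R4 ← R4 − (21/31)·R3: [0, 0, 0, 0]
R5 ← R5 + (20/31)·R3: [0, 0, 0, 0]
The echelon form has 3 nonzero rows; the last pivot sits in the augmented column, so rank(M) = 2 but rank([M|b]) = 3.
Since the ranks differ, the system is inconsistent.
It has no solutions.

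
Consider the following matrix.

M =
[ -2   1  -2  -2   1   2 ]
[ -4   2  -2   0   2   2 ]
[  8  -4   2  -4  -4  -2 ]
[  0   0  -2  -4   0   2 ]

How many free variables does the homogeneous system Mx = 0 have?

Row reduce to echelon form.
R2 ← R2 − (2)·R1: [0, 0, 2, 4, 0, -2]
R3 ← R3 + (4)·R1: [0, 0, -6, -12, 0, 6]
R3 ← R3 + (3)·R2: [0, 0, 0, 0, 0, 0]
R4 ← R4 + R2: [0, 0, 0, 0, 0, 0]
2 nonzero rows, so rank(M) = 2.
M has 6 columns; by rank–nullity, nullity = 6 − 2 = 4.

4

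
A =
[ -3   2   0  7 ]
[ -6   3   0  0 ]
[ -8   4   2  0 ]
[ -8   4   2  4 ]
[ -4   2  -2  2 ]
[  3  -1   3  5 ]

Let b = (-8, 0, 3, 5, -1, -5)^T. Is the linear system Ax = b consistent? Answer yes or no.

no

Row reduce the augmented matrix [A | b].
R2 ← R2 − (2)·R1: [0, -1, 0, -14, 16]
R3 ← R3 − (8/3)·R1: [0, -4/3, 2, -56/3, 73/3]
R4 ← R4 − (8/3)·R1: [0, -4/3, 2, -44/3, 79/3]
R5 ← R5 − (4/3)·R1: [0, -2/3, -2, -22/3, 29/3]
R6 ← R6 + R1: [0, 1, 3, 12, -13]
R3 ← R3 − (4/3)·R2: [0, 0, 2, 0, 3]
R4 ← R4 − (4/3)·R2: [0, 0, 2, 4, 5]
R5 ← R5 − (2/3)·R2: [0, 0, -2, 2, -1]
R6 ← R6 + R2: [0, 0, 3, -2, 3]
R4 ← R4 − R3: [0, 0, 0, 4, 2]
R5 ← R5 + R3: [0, 0, 0, 2, 2]
R6 ← R6 − (3/2)·R3: [0, 0, 0, -2, -3/2]
R5 ← R5 − (1/2)·R4: [0, 0, 0, 0, 1]
R6 ← R6 + (1/2)·R4: [0, 0, 0, 0, -1/2]
R6 ← R6 + (1/2)·R5: [0, 0, 0, 0, 0]
The echelon form has 5 nonzero rows; the last pivot sits in the augmented column, so rank(A) = 4 but rank([A|b]) = 5.
Since the ranks differ, the system is inconsistent.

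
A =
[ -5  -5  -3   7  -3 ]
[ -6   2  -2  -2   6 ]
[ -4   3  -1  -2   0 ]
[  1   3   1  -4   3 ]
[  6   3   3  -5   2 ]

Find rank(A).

Row reduce to echelon form.
R2 ← R2 − (6/5)·R1: [0, 8, 8/5, -52/5, 48/5]
R3 ← R3 − (4/5)·R1: [0, 7, 7/5, -38/5, 12/5]
R4 ← R4 + (1/5)·R1: [0, 2, 2/5, -13/5, 12/5]
R5 ← R5 + (6/5)·R1: [0, -3, -3/5, 17/5, -8/5]
R3 ← R3 − (7/8)·R2: [0, 0, 0, 3/2, -6]
R4 ← R4 − (1/4)·R2: [0, 0, 0, 0, 0]
R5 ← R5 + (3/8)·R2: [0, 0, 0, -1/2, 2]
R5 ← R5 + (1/3)·R3: [0, 0, 0, 0, 0]
Echelon form has 3 nonzero rows, so rank(A) = 3.

3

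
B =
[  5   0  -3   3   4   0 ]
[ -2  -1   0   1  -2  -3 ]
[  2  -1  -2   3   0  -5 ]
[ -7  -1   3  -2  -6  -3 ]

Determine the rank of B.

Row reduce to echelon form.
R2 ← R2 + (2/5)·R1: [0, -1, -6/5, 11/5, -2/5, -3]
R3 ← R3 − (2/5)·R1: [0, -1, -4/5, 9/5, -8/5, -5]
R4 ← R4 + (7/5)·R1: [0, -1, -6/5, 11/5, -2/5, -3]
R3 ← R3 − R2: [0, 0, 2/5, -2/5, -6/5, -2]
R4 ← R4 − R2: [0, 0, 0, 0, 0, 0]
Echelon form has 3 nonzero rows, so rank(B) = 3.

3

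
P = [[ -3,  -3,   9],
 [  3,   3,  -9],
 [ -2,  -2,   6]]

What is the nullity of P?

2

Row reduce to echelon form.
R2 ← R2 + R1: [0, 0, 0]
R3 ← R3 − (2/3)·R1: [0, 0, 0]
1 nonzero row, so rank(P) = 1.
P has 3 columns; by rank–nullity, nullity = 3 − 1 = 2.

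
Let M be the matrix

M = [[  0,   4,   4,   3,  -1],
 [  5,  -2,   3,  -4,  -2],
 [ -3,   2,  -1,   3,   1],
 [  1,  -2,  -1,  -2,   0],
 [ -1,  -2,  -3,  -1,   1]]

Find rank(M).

2

Row reduce to echelon form.
Swap R1 ↔ R2
R3 ← R3 + (3/5)·R1: [0, 4/5, 4/5, 3/5, -1/5]
R4 ← R4 − (1/5)·R1: [0, -8/5, -8/5, -6/5, 2/5]
R5 ← R5 + (1/5)·R1: [0, -12/5, -12/5, -9/5, 3/5]
R3 ← R3 − (1/5)·R2: [0, 0, 0, 0, 0]
R4 ← R4 + (2/5)·R2: [0, 0, 0, 0, 0]
R5 ← R5 + (3/5)·R2: [0, 0, 0, 0, 0]
Echelon form has 2 nonzero rows, so rank(M) = 2.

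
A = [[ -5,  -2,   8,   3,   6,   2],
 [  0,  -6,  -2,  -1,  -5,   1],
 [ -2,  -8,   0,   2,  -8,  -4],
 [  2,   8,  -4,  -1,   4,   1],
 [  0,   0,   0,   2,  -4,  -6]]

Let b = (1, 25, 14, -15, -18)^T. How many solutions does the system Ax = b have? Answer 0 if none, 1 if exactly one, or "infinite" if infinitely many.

infinite

Row reduce the augmented matrix [A | b].
R3 ← R3 − (2/5)·R1: [0, -36/5, -16/5, 4/5, -52/5, -24/5, 68/5]
R4 ← R4 + (2/5)·R1: [0, 36/5, -4/5, 1/5, 32/5, 9/5, -73/5]
R3 ← R3 − (6/5)·R2: [0, 0, -4/5, 2, -22/5, -6, -82/5]
R4 ← R4 + (6/5)·R2: [0, 0, -16/5, -1, 2/5, 3, 77/5]
R4 ← R4 − (4)·R3: [0, 0, 0, -9, 18, 27, 81]
R5 ← R5 + (2/9)·R4: [0, 0, 0, 0, 0, 0, 0]
The echelon form has 4 nonzero rows, and every pivot lies in the first 6 columns, so rank(A) = rank([A|b]) = 4.
The system is consistent.
rank = 4 < 6 unknowns, so there are infinitely many solutions.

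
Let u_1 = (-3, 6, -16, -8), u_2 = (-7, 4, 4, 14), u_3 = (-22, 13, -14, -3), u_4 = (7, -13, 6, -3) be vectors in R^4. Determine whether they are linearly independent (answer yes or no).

Form the matrix with these vectors as rows and row reduce.
R2 ← R2 − (7/3)·R1: [0, -10, 124/3, 98/3]
R3 ← R3 − (22/3)·R1: [0, -31, 310/3, 167/3]
R4 ← R4 + (7/3)·R1: [0, 1, -94/3, -65/3]
R3 ← R3 − (31/10)·R2: [0, 0, -124/5, -228/5]
R4 ← R4 + (1/10)·R2: [0, 0, -136/5, -92/5]
R4 ← R4 − (34/31)·R3: [0, 0, 0, 980/31]
4 nonzero rows, so the 4 vectors span a space of dimension 4.
Since 4 = 4, the vectors are linearly independent.

yes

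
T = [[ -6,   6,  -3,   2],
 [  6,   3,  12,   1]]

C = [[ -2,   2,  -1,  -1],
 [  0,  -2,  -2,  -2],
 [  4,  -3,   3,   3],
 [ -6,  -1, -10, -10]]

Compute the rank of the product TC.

2

First compute TC:
[[-12, -17, -35, -35],
 [ 30, -31,  14,  14]]
Now row reduce the product.
R2 ← R2 + (5/2)·R1: [0, -147/2, -147/2, -147/2]
2 nonzero rows, so rank(TC) = 2.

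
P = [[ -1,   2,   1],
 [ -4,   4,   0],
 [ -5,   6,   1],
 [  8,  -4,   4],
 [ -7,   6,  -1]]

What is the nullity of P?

Row reduce to echelon form.
R2 ← R2 − (4)·R1: [0, -4, -4]
R3 ← R3 − (5)·R1: [0, -4, -4]
R4 ← R4 + (8)·R1: [0, 12, 12]
R5 ← R5 − (7)·R1: [0, -8, -8]
R3 ← R3 − R2: [0, 0, 0]
R4 ← R4 + (3)·R2: [0, 0, 0]
R5 ← R5 − (2)·R2: [0, 0, 0]
2 nonzero rows, so rank(P) = 2.
P has 3 columns; by rank–nullity, nullity = 3 − 2 = 1.

1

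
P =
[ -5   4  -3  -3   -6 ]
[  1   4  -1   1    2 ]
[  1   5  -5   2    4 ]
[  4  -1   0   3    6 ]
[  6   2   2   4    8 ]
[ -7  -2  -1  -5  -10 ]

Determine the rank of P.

3

Row reduce to echelon form.
R2 ← R2 + (1/5)·R1: [0, 24/5, -8/5, 2/5, 4/5]
R3 ← R3 + (1/5)·R1: [0, 29/5, -28/5, 7/5, 14/5]
R4 ← R4 + (4/5)·R1: [0, 11/5, -12/5, 3/5, 6/5]
R5 ← R5 + (6/5)·R1: [0, 34/5, -8/5, 2/5, 4/5]
R6 ← R6 − (7/5)·R1: [0, -38/5, 16/5, -4/5, -8/5]
R3 ← R3 − (29/24)·R2: [0, 0, -11/3, 11/12, 11/6]
R4 ← R4 − (11/24)·R2: [0, 0, -5/3, 5/12, 5/6]
R5 ← R5 − (17/12)·R2: [0, 0, 2/3, -1/6, -1/3]
R6 ← R6 + (19/12)·R2: [0, 0, 2/3, -1/6, -1/3]
R4 ← R4 − (5/11)·R3: [0, 0, 0, 0, 0]
R5 ← R5 + (2/11)·R3: [0, 0, 0, 0, 0]
R6 ← R6 + (2/11)·R3: [0, 0, 0, 0, 0]
Echelon form has 3 nonzero rows, so rank(P) = 3.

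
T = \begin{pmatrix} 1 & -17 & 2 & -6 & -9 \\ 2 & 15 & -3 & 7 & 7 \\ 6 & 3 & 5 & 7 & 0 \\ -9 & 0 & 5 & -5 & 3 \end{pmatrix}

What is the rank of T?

Row reduce to echelon form.
R2 ← R2 − (2)·R1: [0, 49, -7, 19, 25]
R3 ← R3 − (6)·R1: [0, 105, -7, 43, 54]
R4 ← R4 + (9)·R1: [0, -153, 23, -59, -78]
R3 ← R3 − (15/7)·R2: [0, 0, 8, 16/7, 3/7]
R4 ← R4 + (153/49)·R2: [0, 0, 8/7, 16/49, 3/49]
R4 ← R4 − (1/7)·R3: [0, 0, 0, 0, 0]
Echelon form has 3 nonzero rows, so rank(T) = 3.

3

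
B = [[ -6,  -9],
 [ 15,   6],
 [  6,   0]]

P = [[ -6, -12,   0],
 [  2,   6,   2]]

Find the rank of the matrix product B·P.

2

First compute BP:
[[ 18,  18, -18],
 [-78, -144,  12],
 [-36, -72,   0]]
Now row reduce the product.
R2 ← R2 + (13/3)·R1: [0, -66, -66]
R3 ← R3 + (2)·R1: [0, -36, -36]
R3 ← R3 − (6/11)·R2: [0, 0, 0]
2 nonzero rows, so rank(BP) = 2.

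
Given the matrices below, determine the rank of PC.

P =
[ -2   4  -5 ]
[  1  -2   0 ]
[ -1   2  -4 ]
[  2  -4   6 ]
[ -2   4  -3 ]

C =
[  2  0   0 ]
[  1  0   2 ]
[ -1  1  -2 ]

First compute PC:
[[  5,  -5,  18],
 [  0,   0,  -4],
 [  4,  -4,  12],
 [ -6,   6, -20],
 [  3,  -3,  14]]
Now row reduce the product.
R3 ← R3 − (4/5)·R1: [0, 0, -12/5]
R4 ← R4 + (6/5)·R1: [0, 0, 8/5]
R5 ← R5 − (3/5)·R1: [0, 0, 16/5]
R3 ← R3 − (3/5)·R2: [0, 0, 0]
R4 ← R4 + (2/5)·R2: [0, 0, 0]
R5 ← R5 + (4/5)·R2: [0, 0, 0]
2 nonzero rows, so rank(PC) = 2.

2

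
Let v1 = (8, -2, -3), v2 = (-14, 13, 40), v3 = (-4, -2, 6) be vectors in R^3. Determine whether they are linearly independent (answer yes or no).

yes

Form the matrix with these vectors as rows and row reduce.
R2 ← R2 + (7/4)·R1: [0, 19/2, 139/4]
R3 ← R3 + (1/2)·R1: [0, -3, 9/2]
R3 ← R3 + (6/19)·R2: [0, 0, 294/19]
3 nonzero rows, so the 3 vectors span a space of dimension 3.
Since 3 = 3, the vectors are linearly independent.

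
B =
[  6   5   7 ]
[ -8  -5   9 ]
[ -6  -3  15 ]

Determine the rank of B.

2

Row reduce to echelon form.
R2 ← R2 + (4/3)·R1: [0, 5/3, 55/3]
R3 ← R3 + R1: [0, 2, 22]
R3 ← R3 − (6/5)·R2: [0, 0, 0]
Echelon form has 2 nonzero rows, so rank(B) = 2.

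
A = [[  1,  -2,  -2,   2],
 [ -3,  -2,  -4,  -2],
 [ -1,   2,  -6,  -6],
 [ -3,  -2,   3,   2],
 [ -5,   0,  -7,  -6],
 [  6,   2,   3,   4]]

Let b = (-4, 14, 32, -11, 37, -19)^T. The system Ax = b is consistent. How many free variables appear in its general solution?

Row reduce the augmented matrix [A | b].
R2 ← R2 + (3)·R1: [0, -8, -10, 4, 2]
R3 ← R3 + R1: [0, 0, -8, -4, 28]
R4 ← R4 + (3)·R1: [0, -8, -3, 8, -23]
R5 ← R5 + (5)·R1: [0, -10, -17, 4, 17]
R6 ← R6 − (6)·R1: [0, 14, 15, -8, 5]
R4 ← R4 − R2: [0, 0, 7, 4, -25]
R5 ← R5 − (5/4)·R2: [0, 0, -9/2, -1, 29/2]
R6 ← R6 + (7/4)·R2: [0, 0, -5/2, -1, 17/2]
R4 ← R4 + (7/8)·R3: [0, 0, 0, 1/2, -1/2]
R5 ← R5 − (9/16)·R3: [0, 0, 0, 5/4, -5/4]
R6 ← R6 − (5/16)·R3: [0, 0, 0, 1/4, -1/4]
R5 ← R5 − (5/2)·R4: [0, 0, 0, 0, 0]
R6 ← R6 − (1/2)·R4: [0, 0, 0, 0, 0]
The echelon form has 4 nonzero rows, and every pivot lies in the first 4 columns, so rank(A) = rank([A|b]) = 4.
The system is consistent.
Free variables = (unknowns) − (rank) = 4 − 4 = 0.

0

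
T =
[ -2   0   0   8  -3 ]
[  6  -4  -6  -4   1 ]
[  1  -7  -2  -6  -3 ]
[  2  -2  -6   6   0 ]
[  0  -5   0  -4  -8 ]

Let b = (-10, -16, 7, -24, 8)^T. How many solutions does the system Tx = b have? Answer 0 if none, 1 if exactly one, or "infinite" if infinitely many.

1

Row reduce the augmented matrix [T | b].
R2 ← R2 + (3)·R1: [0, -4, -6, 20, -8, -46]
R3 ← R3 + (1/2)·R1: [0, -7, -2, -2, -9/2, 2]
R4 ← R4 + R1: [0, -2, -6, 14, -3, -34]
R3 ← R3 − (7/4)·R2: [0, 0, 17/2, -37, 19/2, 165/2]
R4 ← R4 − (1/2)·R2: [0, 0, -3, 4, 1, -11]
R5 ← R5 − (5/4)·R2: [0, 0, 15/2, -29, 2, 131/2]
R4 ← R4 + (6/17)·R3: [0, 0, 0, -154/17, 74/17, 308/17]
R5 ← R5 − (15/17)·R3: [0, 0, 0, 62/17, -217/34, -124/17]
R5 ← R5 + (31/77)·R4: [0, 0, 0, 0, -713/154, 0]
The echelon form has 5 nonzero rows, and every pivot lies in the first 5 columns, so rank(T) = rank([T|b]) = 5.
The system is consistent.
rank = 5 = number of unknowns, so the solution is unique.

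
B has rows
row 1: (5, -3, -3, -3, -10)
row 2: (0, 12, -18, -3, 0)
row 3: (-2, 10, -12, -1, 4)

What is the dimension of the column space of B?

Row reduce to echelon form.
R3 ← R3 + (2/5)·R1: [0, 44/5, -66/5, -11/5, 0]
R3 ← R3 − (11/15)·R2: [0, 0, 0, 0, 0]
Echelon form has 2 nonzero rows, so rank(B) = 2.
The column space has dimension equal to the rank: 2.

2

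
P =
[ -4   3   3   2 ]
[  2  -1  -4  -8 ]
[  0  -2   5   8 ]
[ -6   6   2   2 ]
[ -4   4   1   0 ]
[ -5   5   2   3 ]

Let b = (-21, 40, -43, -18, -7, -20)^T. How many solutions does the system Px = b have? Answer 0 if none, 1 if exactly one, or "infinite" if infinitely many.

Row reduce the augmented matrix [P | b].
R2 ← R2 + (1/2)·R1: [0, 1/2, -5/2, -7, 59/2]
R4 ← R4 − (3/2)·R1: [0, 3/2, -5/2, -1, 27/2]
R5 ← R5 − R1: [0, 1, -2, -2, 14]
R6 ← R6 − (5/4)·R1: [0, 5/4, -7/4, 1/2, 25/4]
R3 ← R3 + (4)·R2: [0, 0, -5, -20, 75]
R4 ← R4 − (3)·R2: [0, 0, 5, 20, -75]
R5 ← R5 − (2)·R2: [0, 0, 3, 12, -45]
R6 ← R6 − (5/2)·R2: [0, 0, 9/2, 18, -135/2]
R4 ← R4 + R3: [0, 0, 0, 0, 0]
R5 ← R5 + (3/5)·R3: [0, 0, 0, 0, 0]
R6 ← R6 + (9/10)·R3: [0, 0, 0, 0, 0]
The echelon form has 3 nonzero rows, and every pivot lies in the first 4 columns, so rank(P) = rank([P|b]) = 3.
The system is consistent.
rank = 3 < 4 unknowns, so there are infinitely many solutions.

infinite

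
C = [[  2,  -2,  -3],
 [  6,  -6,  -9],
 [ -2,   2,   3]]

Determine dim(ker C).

Row reduce to echelon form.
R2 ← R2 − (3)·R1: [0, 0, 0]
R3 ← R3 + R1: [0, 0, 0]
1 nonzero row, so rank(C) = 1.
C has 3 columns; by rank–nullity, nullity = 3 − 1 = 2.

2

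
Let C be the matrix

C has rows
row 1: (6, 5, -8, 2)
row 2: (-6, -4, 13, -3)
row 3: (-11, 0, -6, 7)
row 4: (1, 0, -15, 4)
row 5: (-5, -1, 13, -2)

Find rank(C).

Row reduce to echelon form.
R2 ← R2 + R1: [0, 1, 5, -1]
R3 ← R3 + (11/6)·R1: [0, 55/6, -62/3, 32/3]
R4 ← R4 − (1/6)·R1: [0, -5/6, -41/3, 11/3]
R5 ← R5 + (5/6)·R1: [0, 19/6, 19/3, -1/3]
R3 ← R3 − (55/6)·R2: [0, 0, -133/2, 119/6]
R4 ← R4 + (5/6)·R2: [0, 0, -19/2, 17/6]
R5 ← R5 − (19/6)·R2: [0, 0, -19/2, 17/6]
R4 ← R4 − (1/7)·R3: [0, 0, 0, 0]
R5 ← R5 − (1/7)·R3: [0, 0, 0, 0]
Echelon form has 3 nonzero rows, so rank(C) = 3.

3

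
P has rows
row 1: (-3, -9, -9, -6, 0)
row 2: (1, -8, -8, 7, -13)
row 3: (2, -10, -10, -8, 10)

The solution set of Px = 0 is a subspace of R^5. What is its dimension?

2

Row reduce to echelon form.
R2 ← R2 + (1/3)·R1: [0, -11, -11, 5, -13]
R3 ← R3 + (2/3)·R1: [0, -16, -16, -12, 10]
R3 ← R3 − (16/11)·R2: [0, 0, 0, -212/11, 318/11]
3 nonzero rows, so rank(P) = 3.
P has 5 columns; by rank–nullity, nullity = 5 − 3 = 2.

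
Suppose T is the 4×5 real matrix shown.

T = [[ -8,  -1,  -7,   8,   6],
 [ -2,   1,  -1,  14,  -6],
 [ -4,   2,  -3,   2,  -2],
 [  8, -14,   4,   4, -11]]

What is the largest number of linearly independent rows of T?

4

Row reduce to echelon form.
R2 ← R2 − (1/4)·R1: [0, 5/4, 3/4, 12, -15/2]
R3 ← R3 − (1/2)·R1: [0, 5/2, 1/2, -2, -5]
R4 ← R4 + R1: [0, -15, -3, 12, -5]
R3 ← R3 − (2)·R2: [0, 0, -1, -26, 10]
R4 ← R4 + (12)·R2: [0, 0, 6, 156, -95]
R4 ← R4 + (6)·R3: [0, 0, 0, 0, -35]
Echelon form has 4 nonzero rows, so rank(T) = 4.
The rank gives the maximum number of linearly independent rows: 4.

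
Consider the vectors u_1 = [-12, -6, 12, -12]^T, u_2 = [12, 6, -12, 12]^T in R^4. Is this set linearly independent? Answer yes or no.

Form the matrix with these vectors as rows and row reduce.
R2 ← R2 + R1: [0, 0, 0, 0]
1 nonzero row, so the 2 vectors span a space of dimension 1.
Since 1 < 2, the vectors are linearly dependent.

no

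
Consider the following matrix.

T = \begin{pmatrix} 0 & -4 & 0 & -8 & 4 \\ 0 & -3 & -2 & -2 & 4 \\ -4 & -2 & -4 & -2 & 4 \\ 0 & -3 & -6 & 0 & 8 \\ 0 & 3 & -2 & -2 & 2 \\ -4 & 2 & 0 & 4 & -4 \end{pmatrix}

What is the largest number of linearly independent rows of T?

Row reduce to echelon form.
Swap R1 ↔ R3
R6 ← R6 − R1: [0, 4, 4, 6, -8]
R3 ← R3 − (4/3)·R2: [0, 0, 8/3, -16/3, -4/3]
R4 ← R4 − R2: [0, 0, -4, 2, 4]
R5 ← R5 + R2: [0, 0, -4, -4, 6]
R6 ← R6 + (4/3)·R2: [0, 0, 4/3, 10/3, -8/3]
R4 ← R4 + (3/2)·R3: [0, 0, 0, -6, 2]
R5 ← R5 + (3/2)·R3: [0, 0, 0, -12, 4]
R6 ← R6 − (1/2)·R3: [0, 0, 0, 6, -2]
R5 ← R5 − (2)·R4: [0, 0, 0, 0, 0]
R6 ← R6 + R4: [0, 0, 0, 0, 0]
Echelon form has 4 nonzero rows, so rank(T) = 4.
The rank gives the maximum number of linearly independent rows: 4.

4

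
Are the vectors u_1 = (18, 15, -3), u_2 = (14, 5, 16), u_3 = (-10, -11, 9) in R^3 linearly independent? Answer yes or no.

Form the matrix with these vectors as rows and row reduce.
R2 ← R2 − (7/9)·R1: [0, -20/3, 55/3]
R3 ← R3 + (5/9)·R1: [0, -8/3, 22/3]
R3 ← R3 − (2/5)·R2: [0, 0, 0]
2 nonzero rows, so the 3 vectors span a space of dimension 2.
Since 2 < 3, the vectors are linearly dependent.

no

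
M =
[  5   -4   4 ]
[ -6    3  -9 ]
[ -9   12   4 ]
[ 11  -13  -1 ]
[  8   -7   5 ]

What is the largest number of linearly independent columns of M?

Row reduce to echelon form.
R2 ← R2 + (6/5)·R1: [0, -9/5, -21/5]
R3 ← R3 + (9/5)·R1: [0, 24/5, 56/5]
R4 ← R4 − (11/5)·R1: [0, -21/5, -49/5]
R5 ← R5 − (8/5)·R1: [0, -3/5, -7/5]
R3 ← R3 + (8/3)·R2: [0, 0, 0]
R4 ← R4 − (7/3)·R2: [0, 0, 0]
R5 ← R5 − (1/3)·R2: [0, 0, 0]
Echelon form has 2 nonzero rows, so rank(M) = 2.
The rank gives the maximum number of linearly independent columns: 2.

2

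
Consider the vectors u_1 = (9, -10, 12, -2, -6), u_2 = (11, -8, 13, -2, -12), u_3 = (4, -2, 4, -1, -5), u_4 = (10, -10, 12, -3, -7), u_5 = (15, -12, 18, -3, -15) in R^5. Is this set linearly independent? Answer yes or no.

no

Form the matrix with these vectors as rows and row reduce.
R2 ← R2 − (11/9)·R1: [0, 38/9, -5/3, 4/9, -14/3]
R3 ← R3 − (4/9)·R1: [0, 22/9, -4/3, -1/9, -7/3]
R4 ← R4 − (10/9)·R1: [0, 10/9, -4/3, -7/9, -1/3]
R5 ← R5 − (5/3)·R1: [0, 14/3, -2, 1/3, -5]
R3 ← R3 − (11/19)·R2: [0, 0, -7/19, -7/19, 7/19]
R4 ← R4 − (5/19)·R2: [0, 0, -17/19, -17/19, 17/19]
R5 ← R5 − (21/19)·R2: [0, 0, -3/19, -3/19, 3/19]
R4 ← R4 − (17/7)·R3: [0, 0, 0, 0, 0]
R5 ← R5 − (3/7)·R3: [0, 0, 0, 0, 0]
3 nonzero rows, so the 5 vectors span a space of dimension 3.
Since 3 < 5, the vectors are linearly dependent.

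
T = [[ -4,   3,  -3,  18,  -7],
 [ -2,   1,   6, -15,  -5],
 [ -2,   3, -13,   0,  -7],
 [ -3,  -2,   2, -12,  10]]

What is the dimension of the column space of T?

Row reduce to echelon form.
R2 ← R2 − (1/2)·R1: [0, -1/2, 15/2, -24, -3/2]
R3 ← R3 − (1/2)·R1: [0, 3/2, -23/2, -9, -7/2]
R4 ← R4 − (3/4)·R1: [0, -17/4, 17/4, -51/2, 61/4]
R3 ← R3 + (3)·R2: [0, 0, 11, -81, -8]
R4 ← R4 − (17/2)·R2: [0, 0, -119/2, 357/2, 28]
R4 ← R4 + (119/22)·R3: [0, 0, 0, -2856/11, -168/11]
Echelon form has 4 nonzero rows, so rank(T) = 4.
The column space has dimension equal to the rank: 4.

4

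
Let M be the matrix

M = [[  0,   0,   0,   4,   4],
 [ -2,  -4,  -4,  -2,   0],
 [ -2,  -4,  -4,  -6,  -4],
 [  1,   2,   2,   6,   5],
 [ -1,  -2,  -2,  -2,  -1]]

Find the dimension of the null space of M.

3

Row reduce to echelon form.
Swap R1 ↔ R2
R3 ← R3 − R1: [0, 0, 0, -4, -4]
R4 ← R4 + (1/2)·R1: [0, 0, 0, 5, 5]
R5 ← R5 − (1/2)·R1: [0, 0, 0, -1, -1]
R3 ← R3 + R2: [0, 0, 0, 0, 0]
R4 ← R4 − (5/4)·R2: [0, 0, 0, 0, 0]
R5 ← R5 + (1/4)·R2: [0, 0, 0, 0, 0]
2 nonzero rows, so rank(M) = 2.
M has 5 columns; by rank–nullity, nullity = 5 − 2 = 3.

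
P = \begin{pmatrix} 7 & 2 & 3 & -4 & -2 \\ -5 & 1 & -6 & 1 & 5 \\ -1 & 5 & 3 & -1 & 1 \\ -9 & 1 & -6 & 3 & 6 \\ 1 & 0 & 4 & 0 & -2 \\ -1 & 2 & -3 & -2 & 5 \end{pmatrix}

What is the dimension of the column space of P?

4

Row reduce to echelon form.
R2 ← R2 + (5/7)·R1: [0, 17/7, -27/7, -13/7, 25/7]
R3 ← R3 + (1/7)·R1: [0, 37/7, 24/7, -11/7, 5/7]
R4 ← R4 + (9/7)·R1: [0, 25/7, -15/7, -15/7, 24/7]
R5 ← R5 − (1/7)·R1: [0, -2/7, 25/7, 4/7, -12/7]
R6 ← R6 + (1/7)·R1: [0, 16/7, -18/7, -18/7, 33/7]
R3 ← R3 − (37/17)·R2: [0, 0, 201/17, 42/17, -120/17]
R4 ← R4 − (25/17)·R2: [0, 0, 60/17, 10/17, -31/17]
R5 ← R5 + (2/17)·R2: [0, 0, 53/17, 6/17, -22/17]
R6 ← R6 − (16/17)·R2: [0, 0, 18/17, -14/17, 23/17]
R4 ← R4 − (20/67)·R3: [0, 0, 0, -10/67, 19/67]
R5 ← R5 − (53/201)·R3: [0, 0, 0, -20/67, 38/67]
R6 ← R6 − (6/67)·R3: [0, 0, 0, -70/67, 133/67]
R5 ← R5 − (2)·R4: [0, 0, 0, 0, 0]
R6 ← R6 − (7)·R4: [0, 0, 0, 0, 0]
Echelon form has 4 nonzero rows, so rank(P) = 4.
The column space has dimension equal to the rank: 4.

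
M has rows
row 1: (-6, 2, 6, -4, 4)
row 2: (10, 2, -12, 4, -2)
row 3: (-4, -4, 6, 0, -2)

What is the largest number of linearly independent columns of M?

Row reduce to echelon form.
R2 ← R2 + (5/3)·R1: [0, 16/3, -2, -8/3, 14/3]
R3 ← R3 − (2/3)·R1: [0, -16/3, 2, 8/3, -14/3]
R3 ← R3 + R2: [0, 0, 0, 0, 0]
Echelon form has 2 nonzero rows, so rank(M) = 2.
The rank gives the maximum number of linearly independent columns: 2.

2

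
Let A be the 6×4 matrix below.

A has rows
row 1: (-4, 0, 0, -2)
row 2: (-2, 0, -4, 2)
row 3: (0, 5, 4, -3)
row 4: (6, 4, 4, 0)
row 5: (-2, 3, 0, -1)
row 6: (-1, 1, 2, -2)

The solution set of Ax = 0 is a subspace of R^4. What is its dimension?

1

Row reduce to echelon form.
R2 ← R2 − (1/2)·R1: [0, 0, -4, 3]
R4 ← R4 + (3/2)·R1: [0, 4, 4, -3]
R5 ← R5 − (1/2)·R1: [0, 3, 0, 0]
R6 ← R6 − (1/4)·R1: [0, 1, 2, -3/2]
Swap R2 ↔ R3
R4 ← R4 − (4/5)·R2: [0, 0, 4/5, -3/5]
R5 ← R5 − (3/5)·R2: [0, 0, -12/5, 9/5]
R6 ← R6 − (1/5)·R2: [0, 0, 6/5, -9/10]
R4 ← R4 + (1/5)·R3: [0, 0, 0, 0]
R5 ← R5 − (3/5)·R3: [0, 0, 0, 0]
R6 ← R6 + (3/10)·R3: [0, 0, 0, 0]
3 nonzero rows, so rank(A) = 3.
A has 4 columns; by rank–nullity, nullity = 4 − 3 = 1.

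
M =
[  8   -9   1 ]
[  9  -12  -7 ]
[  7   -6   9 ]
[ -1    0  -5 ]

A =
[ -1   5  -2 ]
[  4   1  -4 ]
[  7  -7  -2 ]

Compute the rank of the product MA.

2

First compute MA:
[[-37,  24,  18],
 [-106,  82,  44],
 [ 32, -34,  -8],
 [-34,  30,  12]]
Now row reduce the product.
R2 ← R2 − (106/37)·R1: [0, 490/37, -280/37]
R3 ← R3 + (32/37)·R1: [0, -490/37, 280/37]
R4 ← R4 − (34/37)·R1: [0, 294/37, -168/37]
R3 ← R3 + R2: [0, 0, 0]
R4 ← R4 − (3/5)·R2: [0, 0, 0]
2 nonzero rows, so rank(MA) = 2.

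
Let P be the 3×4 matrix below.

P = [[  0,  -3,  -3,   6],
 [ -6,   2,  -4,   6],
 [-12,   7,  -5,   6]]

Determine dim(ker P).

2

Row reduce to echelon form.
Swap R1 ↔ R2
R3 ← R3 − (2)·R1: [0, 3, 3, -6]
R3 ← R3 + R2: [0, 0, 0, 0]
2 nonzero rows, so rank(P) = 2.
P has 4 columns; by rank–nullity, nullity = 4 − 2 = 2.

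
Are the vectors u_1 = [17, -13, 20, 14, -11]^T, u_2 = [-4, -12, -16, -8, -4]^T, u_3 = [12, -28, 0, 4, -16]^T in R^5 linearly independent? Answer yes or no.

Form the matrix with these vectors as rows and row reduce.
R2 ← R2 + (4/17)·R1: [0, -256/17, -192/17, -80/17, -112/17]
R3 ← R3 − (12/17)·R1: [0, -320/17, -240/17, -100/17, -140/17]
R3 ← R3 − (5/4)·R2: [0, 0, 0, 0, 0]
2 nonzero rows, so the 3 vectors span a space of dimension 2.
Since 2 < 3, the vectors are linearly dependent.

no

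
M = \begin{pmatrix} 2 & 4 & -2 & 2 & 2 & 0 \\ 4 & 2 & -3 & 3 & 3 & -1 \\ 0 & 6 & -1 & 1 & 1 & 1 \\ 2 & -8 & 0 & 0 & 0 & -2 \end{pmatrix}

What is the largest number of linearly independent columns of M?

Row reduce to echelon form.
R2 ← R2 − (2)·R1: [0, -6, 1, -1, -1, -1]
R4 ← R4 − R1: [0, -12, 2, -2, -2, -2]
R3 ← R3 + R2: [0, 0, 0, 0, 0, 0]
R4 ← R4 − (2)·R2: [0, 0, 0, 0, 0, 0]
Echelon form has 2 nonzero rows, so rank(M) = 2.
The rank gives the maximum number of linearly independent columns: 2.

2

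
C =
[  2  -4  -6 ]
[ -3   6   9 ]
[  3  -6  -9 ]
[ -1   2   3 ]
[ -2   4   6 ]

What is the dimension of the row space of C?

1

Row reduce to echelon form.
R2 ← R2 + (3/2)·R1: [0, 0, 0]
R3 ← R3 − (3/2)·R1: [0, 0, 0]
R4 ← R4 + (1/2)·R1: [0, 0, 0]
R5 ← R5 + R1: [0, 0, 0]
Echelon form has 1 nonzero row, so rank(C) = 1.
The row space has dimension equal to the rank: 1.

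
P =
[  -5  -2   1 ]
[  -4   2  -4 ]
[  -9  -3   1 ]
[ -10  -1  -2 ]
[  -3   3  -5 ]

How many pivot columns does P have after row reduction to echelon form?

2

Row reduce to echelon form.
R2 ← R2 − (4/5)·R1: [0, 18/5, -24/5]
R3 ← R3 − (9/5)·R1: [0, 3/5, -4/5]
R4 ← R4 − (2)·R1: [0, 3, -4]
R5 ← R5 − (3/5)·R1: [0, 21/5, -28/5]
R3 ← R3 − (1/6)·R2: [0, 0, 0]
R4 ← R4 − (5/6)·R2: [0, 0, 0]
R5 ← R5 − (7/6)·R2: [0, 0, 0]
Echelon form has 2 nonzero rows, so rank(P) = 2.
Each nonzero row contributes one pivot column: 2 pivot columns.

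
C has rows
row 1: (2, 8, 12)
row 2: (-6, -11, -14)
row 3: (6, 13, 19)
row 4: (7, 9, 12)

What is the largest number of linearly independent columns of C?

Row reduce to echelon form.
R2 ← R2 + (3)·R1: [0, 13, 22]
R3 ← R3 − (3)·R1: [0, -11, -17]
R4 ← R4 − (7/2)·R1: [0, -19, -30]
R3 ← R3 + (11/13)·R2: [0, 0, 21/13]
R4 ← R4 + (19/13)·R2: [0, 0, 28/13]
R4 ← R4 − (4/3)·R3: [0, 0, 0]
Echelon form has 3 nonzero rows, so rank(C) = 3.
The rank gives the maximum number of linearly independent columns: 3.

3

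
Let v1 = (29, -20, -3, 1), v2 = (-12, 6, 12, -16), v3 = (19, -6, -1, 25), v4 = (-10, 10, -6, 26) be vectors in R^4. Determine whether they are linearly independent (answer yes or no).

yes

Form the matrix with these vectors as rows and row reduce.
R2 ← R2 + (12/29)·R1: [0, -66/29, 312/29, -452/29]
R3 ← R3 − (19/29)·R1: [0, 206/29, 28/29, 706/29]
R4 ← R4 + (10/29)·R1: [0, 90/29, -204/29, 764/29]
R3 ← R3 + (103/33)·R2: [0, 0, 380/11, -802/33]
R4 ← R4 + (15/11)·R2: [0, 0, 84/11, 56/11]
R4 ← R4 − (21/95)·R3: [0, 0, 0, 994/95]
4 nonzero rows, so the 4 vectors span a space of dimension 4.
Since 4 = 4, the vectors are linearly independent.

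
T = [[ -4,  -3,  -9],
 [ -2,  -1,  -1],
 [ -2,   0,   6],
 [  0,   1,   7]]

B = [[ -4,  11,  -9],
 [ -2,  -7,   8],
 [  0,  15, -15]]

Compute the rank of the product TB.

First compute TB:
[[ 22, -158, 147],
 [ 10, -30,  25],
 [  8,  68, -72],
 [ -2,  98, -97]]
Now row reduce the product.
R2 ← R2 − (5/11)·R1: [0, 460/11, -460/11]
R3 ← R3 − (4/11)·R1: [0, 1380/11, -1380/11]
R4 ← R4 + (1/11)·R1: [0, 920/11, -920/11]
R3 ← R3 − (3)·R2: [0, 0, 0]
R4 ← R4 − (2)·R2: [0, 0, 0]
2 nonzero rows, so rank(TB) = 2.

2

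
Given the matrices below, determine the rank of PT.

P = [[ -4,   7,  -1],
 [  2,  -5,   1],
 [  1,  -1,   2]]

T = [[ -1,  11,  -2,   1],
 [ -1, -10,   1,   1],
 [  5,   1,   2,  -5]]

First compute PT:
[[ -8, -115,  13,   8],
 [  8,  73,  -7,  -8],
 [ 10,  23,   1, -10]]
Now row reduce the product.
R2 ← R2 + R1: [0, -42, 6, 0]
R3 ← R3 + (5/4)·R1: [0, -483/4, 69/4, 0]
R3 ← R3 − (23/8)·R2: [0, 0, 0, 0]
2 nonzero rows, so rank(PT) = 2.

2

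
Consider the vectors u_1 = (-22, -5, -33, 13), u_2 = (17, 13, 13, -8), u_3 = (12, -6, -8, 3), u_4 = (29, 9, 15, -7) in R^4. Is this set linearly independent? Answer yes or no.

yes

Form the matrix with these vectors as rows and row reduce.
R2 ← R2 + (17/22)·R1: [0, 201/22, -25/2, 45/22]
R3 ← R3 + (6/11)·R1: [0, -96/11, -26, 111/11]
R4 ← R4 + (29/22)·R1: [0, 53/22, -57/2, 223/22]
R3 ← R3 + (64/67)·R2: [0, 0, -2542/67, 807/67]
R4 ← R4 − (53/201)·R2: [0, 0, -5066/201, 643/67]
R4 ← R4 − (2533/3813)·R3: [0, 0, 0, 2028/1271]
4 nonzero rows, so the 4 vectors span a space of dimension 4.
Since 4 = 4, the vectors are linearly independent.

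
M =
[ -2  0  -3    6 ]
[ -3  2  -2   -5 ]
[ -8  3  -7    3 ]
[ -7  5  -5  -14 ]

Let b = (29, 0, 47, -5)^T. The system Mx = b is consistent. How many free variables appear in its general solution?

Row reduce the augmented matrix [M | b].
R2 ← R2 − (3/2)·R1: [0, 2, 5/2, -14, -87/2]
R3 ← R3 − (4)·R1: [0, 3, 5, -21, -69]
R4 ← R4 − (7/2)·R1: [0, 5, 11/2, -35, -213/2]
R3 ← R3 − (3/2)·R2: [0, 0, 5/4, 0, -15/4]
R4 ← R4 − (5/2)·R2: [0, 0, -3/4, 0, 9/4]
R4 ← R4 + (3/5)·R3: [0, 0, 0, 0, 0]
The echelon form has 3 nonzero rows, and every pivot lies in the first 4 columns, so rank(M) = rank([M|b]) = 3.
The system is consistent.
Free variables = (unknowns) − (rank) = 4 − 3 = 1.

1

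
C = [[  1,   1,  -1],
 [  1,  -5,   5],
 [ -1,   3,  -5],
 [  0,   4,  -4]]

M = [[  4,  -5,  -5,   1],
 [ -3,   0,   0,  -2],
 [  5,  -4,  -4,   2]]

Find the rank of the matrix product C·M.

First compute CM:
[[ -4,  -1,  -1,  -3],
 [ 44, -25, -25,  21],
 [-38,  25,  25, -17],
 [-32,  16,  16, -16]]
Now row reduce the product.
R2 ← R2 + (11)·R1: [0, -36, -36, -12]
R3 ← R3 − (19/2)·R1: [0, 69/2, 69/2, 23/2]
R4 ← R4 − (8)·R1: [0, 24, 24, 8]
R3 ← R3 + (23/24)·R2: [0, 0, 0, 0]
R4 ← R4 + (2/3)·R2: [0, 0, 0, 0]
2 nonzero rows, so rank(CM) = 2.

2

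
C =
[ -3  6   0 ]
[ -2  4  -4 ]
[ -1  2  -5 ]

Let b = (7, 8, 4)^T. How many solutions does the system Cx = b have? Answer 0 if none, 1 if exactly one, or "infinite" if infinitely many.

Row reduce the augmented matrix [C | b].
R2 ← R2 − (2/3)·R1: [0, 0, -4, 10/3]
R3 ← R3 − (1/3)·R1: [0, 0, -5, 5/3]
R3 ← R3 − (5/4)·R2: [0, 0, 0, -5/2]
The echelon form has 3 nonzero rows; the last pivot sits in the augmented column, so rank(C) = 2 but rank([C|b]) = 3.
Since the ranks differ, the system is inconsistent.
It has no solutions.

0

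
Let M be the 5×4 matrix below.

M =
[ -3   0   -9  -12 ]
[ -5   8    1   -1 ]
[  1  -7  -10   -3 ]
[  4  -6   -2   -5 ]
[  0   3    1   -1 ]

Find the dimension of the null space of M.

Row reduce to echelon form.
R2 ← R2 − (5/3)·R1: [0, 8, 16, 19]
R3 ← R3 + (1/3)·R1: [0, -7, -13, -7]
R4 ← R4 + (4/3)·R1: [0, -6, -14, -21]
R3 ← R3 + (7/8)·R2: [0, 0, 1, 77/8]
R4 ← R4 + (3/4)·R2: [0, 0, -2, -27/4]
R5 ← R5 − (3/8)·R2: [0, 0, -5, -65/8]
R4 ← R4 + (2)·R3: [0, 0, 0, 25/2]
R5 ← R5 + (5)·R3: [0, 0, 0, 40]
R5 ← R5 − (16/5)·R4: [0, 0, 0, 0]
4 nonzero rows, so rank(M) = 4.
M has 4 columns; by rank–nullity, nullity = 4 − 4 = 0.

0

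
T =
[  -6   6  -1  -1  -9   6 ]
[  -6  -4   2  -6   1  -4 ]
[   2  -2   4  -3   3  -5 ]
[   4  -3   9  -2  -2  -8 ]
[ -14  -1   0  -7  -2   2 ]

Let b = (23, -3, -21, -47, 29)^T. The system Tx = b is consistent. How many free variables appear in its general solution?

Row reduce the augmented matrix [T | b].
R2 ← R2 − R1: [0, -10, 3, -5, 10, -10, -26]
R3 ← R3 + (1/3)·R1: [0, 0, 11/3, -10/3, 0, -3, -40/3]
R4 ← R4 + (2/3)·R1: [0, 1, 25/3, -8/3, -8, -4, -95/3]
R5 ← R5 − (7/3)·R1: [0, -15, 7/3, -14/3, 19, -12, -74/3]
R4 ← R4 + (1/10)·R2: [0, 0, 259/30, -19/6, -7, -5, -514/15]
R5 ← R5 − (3/2)·R2: [0, 0, -13/6, 17/6, 4, 3, 43/3]
R4 ← R4 − (259/110)·R3: [0, 0, 0, 103/22, -7, 227/110, -158/55]
R5 ← R5 + (13/22)·R3: [0, 0, 0, 19/22, 4, 27/22, 71/11]
R5 ← R5 − (19/103)·R4: [0, 0, 0, 0, 545/103, 436/515, 3597/515]
The echelon form has 5 nonzero rows, and every pivot lies in the first 6 columns, so rank(T) = rank([T|b]) = 5.
The system is consistent.
Free variables = (unknowns) − (rank) = 6 − 5 = 1.

1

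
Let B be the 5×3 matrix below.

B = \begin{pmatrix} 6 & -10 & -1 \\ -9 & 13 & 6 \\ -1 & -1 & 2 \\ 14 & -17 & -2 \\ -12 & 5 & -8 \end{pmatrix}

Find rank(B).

3

Row reduce to echelon form.
R2 ← R2 + (3/2)·R1: [0, -2, 9/2]
R3 ← R3 + (1/6)·R1: [0, -8/3, 11/6]
R4 ← R4 − (7/3)·R1: [0, 19/3, 1/3]
R5 ← R5 + (2)·R1: [0, -15, -10]
R3 ← R3 − (4/3)·R2: [0, 0, -25/6]
R4 ← R4 + (19/6)·R2: [0, 0, 175/12]
R5 ← R5 − (15/2)·R2: [0, 0, -175/4]
R4 ← R4 + (7/2)·R3: [0, 0, 0]
R5 ← R5 − (21/2)·R3: [0, 0, 0]
Echelon form has 3 nonzero rows, so rank(B) = 3.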